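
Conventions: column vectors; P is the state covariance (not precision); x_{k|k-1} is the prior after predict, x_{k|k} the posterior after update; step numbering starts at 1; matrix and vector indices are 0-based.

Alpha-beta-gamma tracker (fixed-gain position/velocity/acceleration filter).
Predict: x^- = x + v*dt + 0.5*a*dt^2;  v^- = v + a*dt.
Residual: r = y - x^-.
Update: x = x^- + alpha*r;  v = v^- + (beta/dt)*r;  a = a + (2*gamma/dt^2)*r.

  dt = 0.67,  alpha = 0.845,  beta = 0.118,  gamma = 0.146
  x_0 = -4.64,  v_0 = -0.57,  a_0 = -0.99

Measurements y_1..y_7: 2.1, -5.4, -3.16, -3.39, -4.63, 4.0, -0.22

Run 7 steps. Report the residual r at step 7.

resid = -3.5786

step 1: x_pred=-5.2441  r=7.3441  x^+=0.9617  v^+=0.0601  a^+=3.7872
step 2: x_pred=1.8520  r=-7.2520  x^+=-4.2759  v^+=1.3203  a^+=-0.9301
step 3: x_pred=-3.6001  r=0.4401  x^+=-3.2282  v^+=0.7747  a^+=-0.6438
step 4: x_pred=-2.8537  r=-0.5363  x^+=-3.3069  v^+=0.2489  a^+=-0.9927
step 5: x_pred=-3.3629  r=-1.2671  x^+=-4.4336  v^+=-0.6394  a^+=-1.8169
step 6: x_pred=-5.2698  r=9.2698  x^+=2.5632  v^+=-0.2241  a^+=4.2129
step 7: x_pred=3.3586  r=-3.5786  x^+=0.3347  v^+=1.9683  a^+=1.8851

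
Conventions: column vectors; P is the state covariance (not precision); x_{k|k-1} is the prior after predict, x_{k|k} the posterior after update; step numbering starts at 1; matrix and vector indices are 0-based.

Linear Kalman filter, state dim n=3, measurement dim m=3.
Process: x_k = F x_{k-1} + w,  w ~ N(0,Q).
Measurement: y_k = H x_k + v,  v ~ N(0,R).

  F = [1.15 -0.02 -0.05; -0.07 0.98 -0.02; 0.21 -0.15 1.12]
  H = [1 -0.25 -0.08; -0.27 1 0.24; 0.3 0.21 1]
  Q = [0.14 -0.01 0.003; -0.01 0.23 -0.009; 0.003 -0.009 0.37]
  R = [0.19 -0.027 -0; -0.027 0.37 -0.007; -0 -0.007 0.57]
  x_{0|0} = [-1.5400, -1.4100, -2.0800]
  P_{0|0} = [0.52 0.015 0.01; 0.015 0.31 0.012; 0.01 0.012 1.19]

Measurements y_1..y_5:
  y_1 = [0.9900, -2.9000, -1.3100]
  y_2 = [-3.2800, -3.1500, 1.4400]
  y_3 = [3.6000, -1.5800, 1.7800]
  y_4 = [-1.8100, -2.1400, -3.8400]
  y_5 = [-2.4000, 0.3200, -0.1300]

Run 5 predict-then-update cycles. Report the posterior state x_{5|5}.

step 1: x^-=[-1.6388, -1.2324, -2.4415]  P^-=[0.8290 -0.0406 0.0728; -0.0406 0.5282 -0.0732; 0.0728 -0.0732 1.8924]  S=[1.0698 -0.4333 0.1547; -0.4333 1.0450 0.3897; 0.1547 0.3897 2.5681]  K=[0.7987 0.0714 0.0629; 0.0843 0.5642 -0.0808; -0.1658 -0.0027 0.7498]  nu=[2.1254, -1.5241, 1.8819]  x^+=[0.0684, -2.0652, -1.3788]  P^+=[0.1613 0.0538 -0.0243; 0.0538 0.2500 -0.1186; -0.0243 -0.1186 0.4596]
step 2: x^-=[0.1890, -2.0012, -1.2201]  P^-=[0.3547 0.0395 -0.0218; 0.0395 0.4683 -0.1753; -0.0218 -0.1753 0.9843]  S=[0.5570 -0.1977 0.0339; -0.1977 0.8182 0.1286; 0.0339 0.1286 1.5251]  K=[0.6463 0.0747 0.0402; 0.0840 0.5424 -0.0903; -0.1595 -0.0552 0.6252]  nu=[-4.0669, -0.8050, 3.0237]  x^+=[-2.3779, -3.0524, 1.3632]  P^+=[0.1316 0.0522 -0.0280; 0.0522 0.2424 -0.1218; -0.0280 -0.1218 0.3907]
step 3: x^-=[-2.7417, -2.8521, 1.4853]  P^-=[0.3157 0.0404 -0.0296; 0.0404 0.4611 -0.1758; -0.0296 -0.1758 0.8958]  S=[0.5177 -0.1847 0.0223; -0.1847 0.8034 0.1103; 0.0223 0.1103 1.4281]  K=[0.6192 0.0727 0.0363; 0.0784 0.5382 -0.0896; -0.1581 -0.0603 0.6024]  nu=[5.7474, 0.1754, 1.7161]  x^+=[0.8919, -2.4610, 1.5996]  P^+=[0.1261 0.0508 -0.0283; 0.0508 0.2403 -0.1205; -0.0283 -0.1205 0.3776]
step 4: x^-=[0.9950, -2.5062, 2.3480]  P^-=[0.3085 0.0392 -0.0304; 0.0392 0.4592 -0.1740; -0.0304 -0.1740 0.8786]  S=[0.5111 -0.1837 0.0202; -0.1837 0.8016 0.1081; 0.0202 0.1081 1.4103]  K=[0.6135 0.0717 0.0356; 0.0759 0.5370 -0.0889; -0.1572 -0.0604 0.5975]  nu=[-3.2437, 0.0713, -5.9602]  x^+=[-1.2024, -2.1842, -0.7078]  P^+=[0.1249 0.0502 -0.0282; 0.0502 0.2396 -0.1198; -0.0282 -0.1198 0.3746]
step 5: x^-=[-1.3037, -2.0422, -0.7176]  P^-=[0.3069 0.0387 -0.0302; 0.0387 0.4586 -0.1731; -0.0302 -0.1731 0.8747]  S=[0.5098 -0.1837 0.0199; -0.1837 0.8013 0.1079; 0.0199 0.1079 1.4065]  K=[0.6122 0.0713 0.0356; 0.0749 0.5365 -0.0886; -0.1566 -0.0601 0.5964]  nu=[-1.6643, 2.1824, 1.4075]  x^+=[-2.1168, -1.1207, 0.2514]  P^+=[0.1246 0.0500 -0.0281; 0.0500 0.2393 -0.1195; -0.0281 -0.1195 0.3739]

x_post = [-2.1168, -1.1207, 0.2514]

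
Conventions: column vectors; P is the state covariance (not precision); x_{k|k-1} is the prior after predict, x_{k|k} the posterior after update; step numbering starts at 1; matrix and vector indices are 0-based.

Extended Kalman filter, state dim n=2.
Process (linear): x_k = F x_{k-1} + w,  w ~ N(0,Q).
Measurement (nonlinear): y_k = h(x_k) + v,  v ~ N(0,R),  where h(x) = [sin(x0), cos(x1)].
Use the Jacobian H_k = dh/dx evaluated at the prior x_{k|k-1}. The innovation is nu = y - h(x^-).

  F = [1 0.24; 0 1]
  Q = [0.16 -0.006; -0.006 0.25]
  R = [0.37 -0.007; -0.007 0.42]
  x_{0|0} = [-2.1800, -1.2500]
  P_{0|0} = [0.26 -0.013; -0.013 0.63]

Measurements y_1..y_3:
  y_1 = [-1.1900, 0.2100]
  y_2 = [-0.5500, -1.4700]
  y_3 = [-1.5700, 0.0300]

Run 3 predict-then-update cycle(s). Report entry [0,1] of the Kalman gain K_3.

step 1: x^-=[-2.4800, -1.2500]  P^-=[0.4500 0.1322; 0.1322 0.8800]  H_jac=[-0.7890 0.0000; 0.0000 0.9490]  S=[0.6502 -0.1060; -0.1060 1.2125]  K=[-0.5369 0.0565; -0.0489 0.6845]  nu=[-0.5756, -0.1053]  x^+=[-2.1769, -1.2940]  P^+=[0.2523 0.0290; 0.0290 0.3033]
step 2: x^-=[-2.4874, -1.2940]  P^-=[0.4437 0.0958; 0.0958 0.5533]  H_jac=[-0.7936 0.0000; 0.0000 0.9619]  S=[0.6494 -0.0801; -0.0801 0.9320]  K=[-0.5357 0.0528; -0.0471 0.5670]  nu=[0.0585, -1.7433]  x^+=[-2.6108, -2.2852]  P^+=[0.2502 0.0270; 0.0270 0.2479]
step 3: x^-=[-3.1593, -2.2852]  P^-=[0.4374 0.0805; 0.0805 0.4979]  H_jac=[-0.9998 0.0000; 0.0000 0.7555]  S=[0.8073 -0.0678; -0.0678 0.7042]  K=[-0.5389 0.0345; -0.0552 0.5289]  nu=[-1.5877, 0.6852]  x^+=[-2.2801, -1.8351]  P^+=[0.1997 0.0241; 0.0241 0.2945]

K[0,1] = 0.0345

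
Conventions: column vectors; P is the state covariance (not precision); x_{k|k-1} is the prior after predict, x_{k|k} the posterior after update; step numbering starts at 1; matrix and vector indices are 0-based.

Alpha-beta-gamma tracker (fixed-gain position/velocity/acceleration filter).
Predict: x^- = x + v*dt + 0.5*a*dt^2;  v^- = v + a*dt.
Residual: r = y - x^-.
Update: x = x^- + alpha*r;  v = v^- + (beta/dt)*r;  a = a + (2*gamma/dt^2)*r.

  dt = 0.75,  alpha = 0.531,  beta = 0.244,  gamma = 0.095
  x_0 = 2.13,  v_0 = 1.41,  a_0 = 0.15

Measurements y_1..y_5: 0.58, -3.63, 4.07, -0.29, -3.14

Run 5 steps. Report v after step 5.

step 1: x_pred=3.2297  r=-2.6497  x^+=1.8227  v^+=0.6605  a^+=-0.7450
step 2: x_pred=2.1085  r=-5.7385  x^+=-0.9386  v^+=-1.7652  a^+=-2.6834
step 3: x_pred=-3.0172  r=7.0872  x^+=0.7461  v^+=-1.4720  a^+=-0.2894
step 4: x_pred=-0.4393  r=0.1493  x^+=-0.3600  v^+=-1.6405  a^+=-0.2390
step 5: x_pred=-1.6576  r=-1.4824  x^+=-2.4448  v^+=-2.3020  a^+=-0.7397

v_post = -2.3020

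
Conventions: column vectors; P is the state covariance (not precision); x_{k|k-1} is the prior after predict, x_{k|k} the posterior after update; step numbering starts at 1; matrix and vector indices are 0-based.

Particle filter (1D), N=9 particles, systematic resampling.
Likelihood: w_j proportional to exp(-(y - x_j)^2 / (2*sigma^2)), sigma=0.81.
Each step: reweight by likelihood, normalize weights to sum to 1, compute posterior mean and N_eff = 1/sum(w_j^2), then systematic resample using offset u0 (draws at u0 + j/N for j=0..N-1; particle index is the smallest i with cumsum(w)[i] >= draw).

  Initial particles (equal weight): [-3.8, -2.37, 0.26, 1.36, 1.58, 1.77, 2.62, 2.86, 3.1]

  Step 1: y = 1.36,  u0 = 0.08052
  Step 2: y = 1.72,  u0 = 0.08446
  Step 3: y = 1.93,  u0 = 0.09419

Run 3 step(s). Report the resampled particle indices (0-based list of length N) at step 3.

resampled_idx = [0, 2, 2, 3, 4, 5, 6, 7, 8]

step 1: w=[0.0000, 0.0000, 0.1041, 0.2618, 0.2524, 0.2304, 0.0781, 0.0471, 0.0261]  mean=1.6099  Neff=4.8742  idx=[2, 3, 3, 4, 4, 5, 5, 6, 7]
step 2: w=[0.0286, 0.1316, 0.1316, 0.1431, 0.1431, 0.1449, 0.1449, 0.0783, 0.0539]  mean=1.6899  Neff=7.8476  idx=[1, 2, 3, 3, 4, 5, 6, 6, 8]
step 3: w=[0.1007, 0.1007, 0.1175, 0.1175, 0.1175, 0.1265, 0.1265, 0.1265, 0.0667]  mean=1.6932  Neff=8.7620  idx=[0, 2, 2, 3, 4, 5, 6, 7, 8]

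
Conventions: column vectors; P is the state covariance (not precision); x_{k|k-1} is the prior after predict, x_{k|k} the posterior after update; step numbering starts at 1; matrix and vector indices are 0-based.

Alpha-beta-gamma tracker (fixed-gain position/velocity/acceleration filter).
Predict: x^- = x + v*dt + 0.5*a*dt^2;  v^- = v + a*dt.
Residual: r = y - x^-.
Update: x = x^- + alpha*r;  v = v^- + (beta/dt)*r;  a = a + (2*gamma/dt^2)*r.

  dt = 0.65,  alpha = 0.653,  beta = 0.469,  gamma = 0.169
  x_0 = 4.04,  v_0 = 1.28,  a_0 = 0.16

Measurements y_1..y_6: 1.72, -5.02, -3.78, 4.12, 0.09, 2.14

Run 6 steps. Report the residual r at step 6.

step 1: x_pred=4.9058  r=-3.1858  x^+=2.8255  v^+=-0.9147  a^+=-2.3886
step 2: x_pred=1.7263  r=-6.7463  x^+=-2.6790  v^+=-7.3350  a^+=-7.7857
step 3: x_pred=-9.0915  r=5.3115  x^+=-5.6231  v^+=-8.5633  a^+=-3.5365
step 4: x_pred=-11.9363  r=16.0563  x^+=-1.4515  v^+=0.7233  a^+=9.3086
step 5: x_pred=0.9850  r=-0.8950  x^+=0.4006  v^+=6.1280  a^+=8.5926
step 6: x_pred=6.1990  r=-4.0590  x^+=3.5485  v^+=8.7845  a^+=5.3454

resid = -4.0590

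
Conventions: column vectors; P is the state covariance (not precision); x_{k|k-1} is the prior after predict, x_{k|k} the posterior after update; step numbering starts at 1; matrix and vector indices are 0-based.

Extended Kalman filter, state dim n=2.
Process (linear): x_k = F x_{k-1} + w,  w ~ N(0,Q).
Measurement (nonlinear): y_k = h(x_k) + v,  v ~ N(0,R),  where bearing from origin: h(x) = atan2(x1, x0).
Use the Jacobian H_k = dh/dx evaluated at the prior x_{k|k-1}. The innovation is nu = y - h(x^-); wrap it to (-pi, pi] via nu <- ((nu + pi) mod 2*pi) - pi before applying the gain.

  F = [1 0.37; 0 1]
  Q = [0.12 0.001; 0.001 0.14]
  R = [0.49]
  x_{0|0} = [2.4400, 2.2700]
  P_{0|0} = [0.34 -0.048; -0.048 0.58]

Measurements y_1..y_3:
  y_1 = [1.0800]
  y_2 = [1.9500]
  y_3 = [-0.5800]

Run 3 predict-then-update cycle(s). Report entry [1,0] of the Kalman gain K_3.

step 1: x^-=[3.2799, 2.2700]  P^-=[0.5039 0.1676; 0.1676 0.7200]  H_jac=[-0.1427 0.2061]  S=[0.5210]  K=[-0.0717; 0.2390]  nu=[0.4746]  x^+=[3.2459, 2.3834]  P^+=[0.5012 0.1765; 0.1765 0.6902]
step 2: x^-=[4.1278, 2.3834]  P^-=[0.8463 0.4329; 0.4329 0.8302]  H_jac=[-0.1049 0.1817]  S=[0.5102]  K=[-0.0199; 0.2066]  nu=[1.4264]  x^+=[4.0994, 2.6782]  P^+=[0.8461 0.4350; 0.4350 0.8085]
step 3: x^-=[5.0903, 2.6782]  P^-=[1.3987 0.7351; 0.7351 0.9485]  H_jac=[-0.0809 0.1539]  S=[0.5033]  K=[-0.0002; 0.1717]  nu=[-1.0643]  x^+=[5.0906, 2.4954]  P^+=[1.3987 0.7352; 0.7352 0.9336]

K[1,0] = 0.1717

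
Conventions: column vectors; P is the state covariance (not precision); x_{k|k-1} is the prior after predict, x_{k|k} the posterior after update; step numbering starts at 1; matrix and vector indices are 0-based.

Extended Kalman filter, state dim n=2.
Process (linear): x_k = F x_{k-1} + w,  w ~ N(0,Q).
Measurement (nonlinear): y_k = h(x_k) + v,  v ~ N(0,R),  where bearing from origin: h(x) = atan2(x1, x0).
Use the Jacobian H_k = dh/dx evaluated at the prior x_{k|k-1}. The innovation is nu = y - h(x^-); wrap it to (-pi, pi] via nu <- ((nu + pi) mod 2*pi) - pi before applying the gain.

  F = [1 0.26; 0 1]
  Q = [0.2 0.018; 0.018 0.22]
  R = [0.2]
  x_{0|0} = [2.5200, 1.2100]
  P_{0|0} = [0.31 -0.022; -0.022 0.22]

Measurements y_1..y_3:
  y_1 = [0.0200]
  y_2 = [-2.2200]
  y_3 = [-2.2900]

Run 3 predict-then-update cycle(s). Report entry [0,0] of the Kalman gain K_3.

K[0,0] = 0.5925

step 1: x^-=[2.8346, 1.2100]  P^-=[0.5134 0.0532; 0.0532 0.4400]  H_jac=[-0.1274 0.2984]  S=[0.2435]  K=[-0.2034; 0.5115]  nu=[-0.3835]  x^+=[2.9126, 1.0139]  P^+=[0.5034 0.0785; 0.0785 0.3763]
step 2: x^-=[3.1762, 1.0139]  P^-=[0.7696 0.1944; 0.1944 0.5963]  H_jac=[-0.0912 0.2857]  S=[0.2450]  K=[-0.0598; 0.6232]  nu=[-2.5290]  x^+=[3.3276, -0.5622]  P^+=[0.7688 0.2035; 0.2035 0.5012]
step 3: x^-=[3.1814, -0.5622]  P^-=[1.1085 0.3518; 0.3518 0.7212]  H_jac=[0.0539 0.3048]  S=[0.2818]  K=[0.5925; 0.8474]  nu=[-2.1151]  x^+=[1.9283, -2.3545]  P^+=[1.0096 0.2103; 0.2103 0.5188]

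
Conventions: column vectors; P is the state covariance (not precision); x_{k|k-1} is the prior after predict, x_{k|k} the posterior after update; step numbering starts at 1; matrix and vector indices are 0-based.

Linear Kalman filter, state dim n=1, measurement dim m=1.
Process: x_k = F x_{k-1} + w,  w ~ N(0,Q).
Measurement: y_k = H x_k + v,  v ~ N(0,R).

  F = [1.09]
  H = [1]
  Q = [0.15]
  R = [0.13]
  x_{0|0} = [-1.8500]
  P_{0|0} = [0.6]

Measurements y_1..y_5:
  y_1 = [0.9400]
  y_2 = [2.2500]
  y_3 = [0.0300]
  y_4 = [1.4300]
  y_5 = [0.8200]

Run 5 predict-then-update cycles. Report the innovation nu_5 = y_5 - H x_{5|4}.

step 1: x^-=[-2.0165]  P^-=[0.8629]  S=[0.9929]  K=[0.8691]  nu=[2.9565]  x^+=[0.5529]  P^+=[0.1130]
step 2: x^-=[0.6027]  P^-=[0.2842]  S=[0.4142]  K=[0.6862]  nu=[1.6473]  x^+=[1.7330]  P^+=[0.0892]
step 3: x^-=[1.8890]  P^-=[0.2560]  S=[0.3860]  K=[0.6632]  nu=[-1.8590]  x^+=[0.6561]  P^+=[0.0862]
step 4: x^-=[0.7152]  P^-=[0.2524]  S=[0.3824]  K=[0.6601]  nu=[0.7148]  x^+=[1.1870]  P^+=[0.0858]
step 5: x^-=[1.2938]  P^-=[0.2519]  S=[0.3819]  K=[0.6596]  nu=[-0.4738]  x^+=[0.9813]  P^+=[0.0858]

innov = [-0.4738]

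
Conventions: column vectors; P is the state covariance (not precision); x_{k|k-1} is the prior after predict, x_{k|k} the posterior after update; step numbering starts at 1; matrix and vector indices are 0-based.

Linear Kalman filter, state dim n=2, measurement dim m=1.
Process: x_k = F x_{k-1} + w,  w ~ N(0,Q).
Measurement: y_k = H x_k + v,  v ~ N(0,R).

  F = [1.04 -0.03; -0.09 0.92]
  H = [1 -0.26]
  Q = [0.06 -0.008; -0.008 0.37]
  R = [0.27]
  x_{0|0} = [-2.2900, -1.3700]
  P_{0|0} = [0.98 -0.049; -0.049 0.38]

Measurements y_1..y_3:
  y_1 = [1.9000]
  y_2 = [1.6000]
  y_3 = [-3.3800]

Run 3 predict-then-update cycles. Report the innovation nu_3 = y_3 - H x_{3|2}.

innov = [-4.9064]

step 1: x^-=[-2.3405, -1.0543]  P^-=[1.1234 -0.1572; -0.1572 0.7077]  S=[1.5230]  K=[0.7645; -0.2241]  nu=[3.9664]  x^+=[0.6916, -1.9430]  P^+=[0.2333 0.1036; 0.1036 0.6312]
step 2: x^-=[0.7776, -1.8498]  P^-=[0.3065 0.0522; 0.0522 0.8890]  S=[0.6095]  K=[0.4806; -0.2937]  nu=[0.3415]  x^+=[0.9417, -1.9501]  P^+=[0.1657 0.1382; 0.1382 0.8364]
step 3: x^-=[1.0379, -1.8788]  P^-=[0.2314 0.0860; 0.0860 1.0564]  S=[0.5280]  K=[0.3958; -0.3573]  nu=[-4.9064]  x^+=[-0.9040, -0.1257]  P^+=[0.1486 0.1607; 0.1607 0.9890]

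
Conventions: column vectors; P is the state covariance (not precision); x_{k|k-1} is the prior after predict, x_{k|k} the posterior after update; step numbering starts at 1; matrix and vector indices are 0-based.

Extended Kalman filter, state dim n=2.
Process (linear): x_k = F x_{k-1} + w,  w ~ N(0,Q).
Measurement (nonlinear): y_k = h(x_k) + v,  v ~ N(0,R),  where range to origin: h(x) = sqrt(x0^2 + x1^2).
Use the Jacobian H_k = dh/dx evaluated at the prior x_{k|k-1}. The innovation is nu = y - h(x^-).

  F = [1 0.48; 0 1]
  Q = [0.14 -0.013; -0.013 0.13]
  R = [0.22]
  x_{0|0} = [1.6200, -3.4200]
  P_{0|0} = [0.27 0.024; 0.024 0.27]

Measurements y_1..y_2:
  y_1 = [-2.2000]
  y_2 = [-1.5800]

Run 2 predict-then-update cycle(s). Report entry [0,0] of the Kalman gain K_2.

step 1: x^-=[-0.0216, -3.4200]  P^-=[0.4952 0.1406; 0.1406 0.4000]  H_jac=[-0.0063 -1.0000]  S=[0.6218]  K=[-0.2312; -0.6447]  nu=[-5.6201]  x^+=[1.2775, 0.2034]  P^+=[0.4620 0.0479; 0.0479 0.1415]
step 2: x^-=[1.3751, 0.2034]  P^-=[0.6807 0.1029; 0.1029 0.2715]  H_jac=[0.9892 0.1463]  S=[0.9217]  K=[0.7469; 0.1535]  nu=[-2.9701]  x^+=[-0.8432, -0.2526]  P^+=[0.1665 -0.0028; -0.0028 0.2498]

K[0,0] = 0.7469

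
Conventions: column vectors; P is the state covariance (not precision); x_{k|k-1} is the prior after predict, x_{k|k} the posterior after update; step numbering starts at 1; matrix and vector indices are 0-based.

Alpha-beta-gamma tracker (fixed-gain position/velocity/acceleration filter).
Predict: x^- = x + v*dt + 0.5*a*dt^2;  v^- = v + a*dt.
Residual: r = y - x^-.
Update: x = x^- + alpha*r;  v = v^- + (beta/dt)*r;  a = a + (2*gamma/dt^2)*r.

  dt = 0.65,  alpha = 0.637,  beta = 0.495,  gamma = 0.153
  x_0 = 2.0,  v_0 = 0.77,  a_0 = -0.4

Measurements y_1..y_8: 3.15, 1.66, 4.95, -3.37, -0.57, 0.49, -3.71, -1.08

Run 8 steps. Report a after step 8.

a_post = 3.1254

step 1: x_pred=2.4160  r=0.7340  x^+=2.8836  v^+=1.0690  a^+=0.1316
step 2: x_pred=3.6062  r=-1.9462  x^+=2.3665  v^+=-0.3276  a^+=-1.2779
step 3: x_pred=1.8836  r=3.0664  x^+=3.8369  v^+=1.1770  a^+=0.9430
step 4: x_pred=4.8011  r=-8.1711  x^+=-0.4039  v^+=-4.4327  a^+=-4.9751
step 5: x_pred=-4.3361  r=3.7661  x^+=-1.9371  v^+=-4.7985  a^+=-2.2474
step 6: x_pred=-5.5309  r=6.0209  x^+=-1.6956  v^+=-1.6741  a^+=2.1133
step 7: x_pred=-2.3373  r=-1.3727  x^+=-3.2117  v^+=-1.3458  a^+=1.1191
step 8: x_pred=-3.8501  r=2.7701  x^+=-2.0855  v^+=1.4911  a^+=3.1254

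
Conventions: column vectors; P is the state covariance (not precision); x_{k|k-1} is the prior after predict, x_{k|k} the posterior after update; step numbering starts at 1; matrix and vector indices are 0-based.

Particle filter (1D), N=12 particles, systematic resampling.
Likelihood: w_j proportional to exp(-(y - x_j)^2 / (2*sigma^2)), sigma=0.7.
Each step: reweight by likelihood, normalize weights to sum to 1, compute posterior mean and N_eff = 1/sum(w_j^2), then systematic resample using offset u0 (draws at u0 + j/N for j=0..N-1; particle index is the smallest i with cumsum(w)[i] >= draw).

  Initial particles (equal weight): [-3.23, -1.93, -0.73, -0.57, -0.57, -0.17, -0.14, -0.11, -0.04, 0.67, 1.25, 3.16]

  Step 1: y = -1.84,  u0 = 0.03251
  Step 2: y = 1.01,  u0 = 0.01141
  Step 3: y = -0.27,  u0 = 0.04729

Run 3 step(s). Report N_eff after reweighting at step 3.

step 1: w=[0.0697, 0.4966, 0.1424, 0.0966, 0.0966, 0.0291, 0.0262, 0.0236, 0.0184, 0.0008, 0.0000, 0.0000]  mean=-1.4091  Neff=3.4149  idx=[0, 1, 1, 1, 1, 1, 1, 2, 2, 3, 4, 6]
step 2: w=[0.0000, 0.0003, 0.0003, 0.0003, 0.0003, 0.0003, 0.0003, 0.0896, 0.0896, 0.1541, 0.1541, 0.5107]  mean=-0.3815  Neff=3.0827  idx=[7, 8, 8, 9, 10, 10, 11, 11, 11, 11, 11, 11]
step 3: w=[0.0729, 0.0729, 0.0729, 0.0825, 0.0825, 0.0825, 0.0889, 0.0889, 0.0889, 0.0889, 0.0889, 0.0889]  mean=-0.3755  Neff=11.9261  idx=[0, 1, 2, 3, 4, 5, 6, 7, 8, 9, 10, 11]

N_eff = 11.9261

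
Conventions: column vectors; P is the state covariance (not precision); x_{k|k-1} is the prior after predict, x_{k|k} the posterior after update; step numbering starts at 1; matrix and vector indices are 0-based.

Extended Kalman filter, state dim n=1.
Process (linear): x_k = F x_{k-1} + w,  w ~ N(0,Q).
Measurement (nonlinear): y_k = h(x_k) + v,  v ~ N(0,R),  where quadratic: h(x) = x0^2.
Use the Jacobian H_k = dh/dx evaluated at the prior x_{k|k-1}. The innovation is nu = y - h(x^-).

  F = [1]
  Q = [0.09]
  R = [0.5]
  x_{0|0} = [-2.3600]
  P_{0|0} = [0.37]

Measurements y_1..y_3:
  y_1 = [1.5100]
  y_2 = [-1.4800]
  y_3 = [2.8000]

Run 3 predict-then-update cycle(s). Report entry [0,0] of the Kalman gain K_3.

step 1: x^-=[-2.3600]  P^-=[0.4600]  H_jac=[-4.7200]  S=[10.7481]  K=[-0.2020]  nu=[-4.0596]  x^+=[-1.5399]  P^+=[0.0214]
step 2: x^-=[-1.5399]  P^-=[0.1114]  H_jac=[-3.0799]  S=[1.5567]  K=[-0.2204]  nu=[-3.8514]  x^+=[-0.6911]  P^+=[0.0358]
step 3: x^-=[-0.6911]  P^-=[0.1258]  H_jac=[-1.3822]  S=[0.7403]  K=[-0.2348]  nu=[2.3224]  x^+=[-1.2365]  P^+=[0.0850]

K[0,0] = -0.2348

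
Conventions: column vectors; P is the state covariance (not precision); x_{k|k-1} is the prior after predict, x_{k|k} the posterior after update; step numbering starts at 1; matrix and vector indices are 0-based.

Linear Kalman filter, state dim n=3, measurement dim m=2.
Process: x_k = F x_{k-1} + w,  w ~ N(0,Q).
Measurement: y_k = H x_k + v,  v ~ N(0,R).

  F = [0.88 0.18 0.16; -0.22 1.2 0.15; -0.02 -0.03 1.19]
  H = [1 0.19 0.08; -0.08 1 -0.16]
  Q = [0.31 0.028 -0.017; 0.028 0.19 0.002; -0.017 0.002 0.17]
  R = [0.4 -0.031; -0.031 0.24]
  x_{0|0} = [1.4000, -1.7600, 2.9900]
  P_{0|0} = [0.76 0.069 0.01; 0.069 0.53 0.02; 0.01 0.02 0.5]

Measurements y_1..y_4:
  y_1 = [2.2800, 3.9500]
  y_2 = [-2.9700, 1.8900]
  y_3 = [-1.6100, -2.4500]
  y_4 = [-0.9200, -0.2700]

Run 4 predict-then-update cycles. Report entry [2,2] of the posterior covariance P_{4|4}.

step 1: x^-=[1.3936, -1.9715, 3.5829]  P^-=[0.9543 0.0828 0.0745; 0.0828 0.9713 0.1001; 0.0745 0.1001 0.8770]  S=[1.4415 0.1401; 0.1401 1.1965]  K=[0.6854 -0.0848; 0.1153 0.7794; 0.1187 -0.0525]  nu=[0.9744, 6.6063]  x^+=[1.5011, 3.2896, 3.3519]  P^+=[0.2849 -0.0255 -0.0416; -0.0255 0.2002 0.1172; -0.0416 0.1172 0.8552]
step 2: x^-=[2.4494, 4.1201, 3.8601]  P^-=[0.5460 0.0324 0.1216; 0.0324 0.5697 0.3270; 0.1216 0.3270 1.3749]  S=[1.0171 0.0438; 0.0438 0.7417]  K=[0.5557 -0.0743; 0.1344 0.6861; 0.2839 0.1144]  nu=[-6.5110, -1.4165]  x^+=[-1.0632, 2.2730, 1.8497]  P^+=[0.2315 -0.0220 -0.0344; -0.0220 0.1941 0.2208; -0.0344 0.2208 1.2803]
step 3: x^-=[-0.2305, 3.2390, 2.1542]  P^-=[0.5244 0.0784 0.2327; 0.0784 0.6029 0.5483; 0.2327 0.5483 1.9692]  S=[1.0425 0.0821; 0.0821 0.7146]  K=[0.5402 -0.0631; 0.1727 0.6923; 0.4547 0.2481]  nu=[-2.1672, -5.3627]  x^+=[-1.0628, -0.8477, -0.1619]  P^+=[0.2230 -0.0174 -0.0208; -0.0174 0.2097 0.3144; -0.0208 0.3144 1.6912]
step 4: x^-=[-1.1137, -0.8077, -0.1459]  P^-=[0.5395 0.1199 0.3445; 0.1199 0.6645 0.7506; 0.3445 0.7506 2.5437]  S=[1.1033 0.1175; 0.1175 0.7225]  K=[0.5408 -0.0581; 0.2022 0.7073; 0.5896 0.3416]  nu=[0.3589, 0.4252]  x^+=[-0.9443, -0.4343, 0.2109]  P^+=[0.2218 -0.0147 -0.0106; -0.0147 0.2243 0.3874; -0.0106 0.3874 2.0285]

P_post[2,2] = 2.0285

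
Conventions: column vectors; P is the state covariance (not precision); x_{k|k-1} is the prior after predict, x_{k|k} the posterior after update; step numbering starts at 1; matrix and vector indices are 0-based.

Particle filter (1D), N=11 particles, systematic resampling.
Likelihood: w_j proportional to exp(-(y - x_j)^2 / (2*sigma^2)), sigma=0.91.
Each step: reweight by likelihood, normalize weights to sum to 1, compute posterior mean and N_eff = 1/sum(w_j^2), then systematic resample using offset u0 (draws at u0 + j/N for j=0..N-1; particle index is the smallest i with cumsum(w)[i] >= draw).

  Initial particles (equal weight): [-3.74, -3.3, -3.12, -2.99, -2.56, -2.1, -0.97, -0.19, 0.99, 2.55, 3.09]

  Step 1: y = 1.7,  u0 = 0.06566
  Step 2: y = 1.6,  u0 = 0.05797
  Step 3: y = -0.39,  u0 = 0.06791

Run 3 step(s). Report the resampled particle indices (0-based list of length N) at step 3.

step 1: w=[0.0000, 0.0000, 0.0000, 0.0000, 0.0000, 0.0001, 0.0074, 0.0634, 0.4042, 0.3543, 0.1707]  mean=1.8114  Neff=3.1050  idx=[7, 8, 8, 8, 8, 9, 9, 9, 9, 10, 10]
step 2: w=[0.0234, 0.1292, 0.1292, 0.1292, 0.1292, 0.0938, 0.0938, 0.0938, 0.0938, 0.0423, 0.0423]  mean=1.7255  Neff=9.4262  idx=[1, 1, 2, 3, 4, 4, 5, 6, 7, 8, 10]
step 3: w=[0.1647, 0.1647, 0.1647, 0.1647, 0.1647, 0.1647, 0.0028, 0.0028, 0.0028, 0.0028, 0.0003]  mean=1.0083  Neff=6.1406  idx=[0, 0, 1, 2, 2, 3, 3, 4, 4, 5, 5]

resampled_idx = [0, 0, 1, 2, 2, 3, 3, 4, 4, 5, 5]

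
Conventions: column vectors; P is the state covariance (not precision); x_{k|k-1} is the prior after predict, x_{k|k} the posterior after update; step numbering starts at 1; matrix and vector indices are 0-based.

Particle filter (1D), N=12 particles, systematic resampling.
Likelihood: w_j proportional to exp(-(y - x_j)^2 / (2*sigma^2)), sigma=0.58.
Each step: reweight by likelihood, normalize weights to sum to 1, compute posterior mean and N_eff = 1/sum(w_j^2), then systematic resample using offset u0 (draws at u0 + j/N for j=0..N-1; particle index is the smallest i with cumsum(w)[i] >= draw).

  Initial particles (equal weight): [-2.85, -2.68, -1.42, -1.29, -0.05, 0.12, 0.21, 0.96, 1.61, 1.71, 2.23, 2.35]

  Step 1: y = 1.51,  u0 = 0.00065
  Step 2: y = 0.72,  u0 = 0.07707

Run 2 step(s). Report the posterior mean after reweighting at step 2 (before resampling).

step 1: w=[0.0000, 0.0000, 0.0000, 0.0000, 0.0076, 0.0160, 0.0229, 0.1800, 0.2781, 0.2659, 0.1306, 0.0989]  mean=1.6053  Neff=4.8045  idx=[4, 7, 7, 8, 8, 8, 8, 9, 9, 9, 10, 11]
step 2: w=[0.0978, 0.2168, 0.2168, 0.0728, 0.0728, 0.0728, 0.0728, 0.0550, 0.0550, 0.0550, 0.0080, 0.0046]  mean=1.1906  Neff=7.4685  idx=[0, 1, 1, 2, 2, 2, 3, 4, 5, 7, 8, 10]

post_mean = 1.1906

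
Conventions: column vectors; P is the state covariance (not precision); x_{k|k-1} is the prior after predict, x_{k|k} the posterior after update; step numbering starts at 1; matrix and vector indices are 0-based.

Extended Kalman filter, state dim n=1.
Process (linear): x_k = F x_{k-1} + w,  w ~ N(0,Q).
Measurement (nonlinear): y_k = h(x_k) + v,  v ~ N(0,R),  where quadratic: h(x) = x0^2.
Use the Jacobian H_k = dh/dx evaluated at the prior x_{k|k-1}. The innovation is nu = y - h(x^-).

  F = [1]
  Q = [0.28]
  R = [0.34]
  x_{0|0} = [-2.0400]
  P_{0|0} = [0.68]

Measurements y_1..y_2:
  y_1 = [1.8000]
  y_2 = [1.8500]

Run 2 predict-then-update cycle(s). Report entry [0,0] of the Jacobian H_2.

H_jac[0,0] = -2.9465

step 1: x^-=[-2.0400]  P^-=[0.9600]  H_jac=[-4.0800]  S=[16.3205]  K=[-0.2400]  nu=[-2.3616]  x^+=[-1.4732]  P^+=[0.0200]
step 2: x^-=[-1.4732]  P^-=[0.3000]  H_jac=[-2.9465]  S=[2.9445]  K=[-0.3002]  nu=[-0.3204]  x^+=[-1.3770]  P^+=[0.0346]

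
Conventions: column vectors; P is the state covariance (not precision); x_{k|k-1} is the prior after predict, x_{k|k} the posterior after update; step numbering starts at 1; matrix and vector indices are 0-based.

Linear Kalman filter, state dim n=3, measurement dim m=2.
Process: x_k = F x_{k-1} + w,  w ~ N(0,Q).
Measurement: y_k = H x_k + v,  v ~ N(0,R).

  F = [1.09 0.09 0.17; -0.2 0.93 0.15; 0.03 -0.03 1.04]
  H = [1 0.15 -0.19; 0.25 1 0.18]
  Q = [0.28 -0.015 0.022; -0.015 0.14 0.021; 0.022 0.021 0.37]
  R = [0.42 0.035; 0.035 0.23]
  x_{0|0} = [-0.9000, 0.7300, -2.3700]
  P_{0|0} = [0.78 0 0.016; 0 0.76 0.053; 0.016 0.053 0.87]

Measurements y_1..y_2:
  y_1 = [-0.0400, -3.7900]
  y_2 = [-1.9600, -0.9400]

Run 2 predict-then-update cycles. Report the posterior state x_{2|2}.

step 1: x^-=[-1.3182, 0.5034, -2.5137]  P^-=[1.2456 -0.0881 0.2222; -0.0881 0.8619 0.1786; 0.2222 0.1786 1.3101]  S=[1.6112 0.3398; 0.3398 1.2525]  K=[0.7365 0.0104; -0.1510 0.7372; -0.0839 0.3980]  nu=[0.7251, -3.5114]  x^+=[-0.8208, -2.1948, -3.9720]  P^+=[0.3663 -0.1025 0.2172; -0.1025 0.2201 -0.1679; 0.2172 -0.1679 1.1230]
step 2: x^-=[-1.7674, -2.4728, -4.0897]  P^-=[0.8047 -0.1505 0.4675; -0.1505 0.3486 -0.0214; 0.4675 -0.0214 1.6094]  S=[1.0691 0.1427; 0.1427 0.6401]  K=[0.6394 0.0681; -0.1568 0.5147; 0.0701 0.5861]  nu=[-0.5987, 2.7108]  x^+=[-1.9658, -0.9837, -2.5429]  P^+=[0.3522 -0.1112 0.3400; -0.1112 0.1758 -0.1948; 0.3400 -0.1948 1.3726]

x_post = [-1.9658, -0.9837, -2.5429]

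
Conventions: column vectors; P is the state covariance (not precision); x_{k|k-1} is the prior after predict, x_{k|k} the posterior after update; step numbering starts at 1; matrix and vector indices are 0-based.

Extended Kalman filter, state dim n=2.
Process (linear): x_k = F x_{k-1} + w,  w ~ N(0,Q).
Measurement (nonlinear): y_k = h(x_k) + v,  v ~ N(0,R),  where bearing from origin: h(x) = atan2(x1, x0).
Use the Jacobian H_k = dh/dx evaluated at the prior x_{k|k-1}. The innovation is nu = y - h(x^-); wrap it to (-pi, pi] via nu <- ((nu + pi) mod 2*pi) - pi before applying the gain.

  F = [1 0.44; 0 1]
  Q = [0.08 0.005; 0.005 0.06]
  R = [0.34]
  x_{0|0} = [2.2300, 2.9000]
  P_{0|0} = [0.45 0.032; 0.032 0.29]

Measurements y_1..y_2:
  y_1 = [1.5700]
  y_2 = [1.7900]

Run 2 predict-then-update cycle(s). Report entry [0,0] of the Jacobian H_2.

step 1: x^-=[3.5060, 2.9000]  P^-=[0.6143 0.1646; 0.1646 0.3500]  H_jac=[-0.1401 0.1694]  S=[0.3543]  K=[-0.1642; 0.1022]  nu=[0.8789]  x^+=[3.3617, 2.9898]  P^+=[0.6048 0.1705; 0.1705 0.3463]
step 2: x^-=[4.6772, 2.9898]  P^-=[0.9019 0.3279; 0.3279 0.4063]  H_jac=[-0.0970 0.1518]  S=[0.3482]  K=[-0.1084; 0.0857]  nu=[1.2212]  x^+=[4.5449, 3.0946]  P^+=[0.8978 0.3312; 0.3312 0.4037]

H_jac[0,0] = -0.0970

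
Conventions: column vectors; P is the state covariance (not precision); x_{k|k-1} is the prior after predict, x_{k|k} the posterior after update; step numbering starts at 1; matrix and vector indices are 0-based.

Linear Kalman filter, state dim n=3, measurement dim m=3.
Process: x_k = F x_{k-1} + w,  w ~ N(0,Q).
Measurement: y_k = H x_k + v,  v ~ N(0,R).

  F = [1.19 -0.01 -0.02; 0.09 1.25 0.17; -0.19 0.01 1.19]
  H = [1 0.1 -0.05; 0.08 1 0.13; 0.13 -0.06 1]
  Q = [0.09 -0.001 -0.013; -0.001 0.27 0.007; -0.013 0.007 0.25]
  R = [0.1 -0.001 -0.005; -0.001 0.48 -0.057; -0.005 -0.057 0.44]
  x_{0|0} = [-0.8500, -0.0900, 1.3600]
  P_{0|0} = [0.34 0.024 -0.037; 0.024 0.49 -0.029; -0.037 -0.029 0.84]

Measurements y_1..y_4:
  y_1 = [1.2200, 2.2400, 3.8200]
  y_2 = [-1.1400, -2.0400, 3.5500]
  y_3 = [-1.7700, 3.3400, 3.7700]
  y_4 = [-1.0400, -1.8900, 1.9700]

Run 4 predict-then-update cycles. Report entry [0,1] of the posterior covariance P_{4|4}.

step 1: x^-=[-1.0378, 0.0422, 1.7790]  P^-=[0.5730 0.0555 -0.1618; 0.0555 1.0546 0.1256; -0.1618 0.1256 1.4678]  S=[0.7133 0.1716 -0.1606; 0.1716 1.6012 0.1924; -0.1606 0.1924 1.8633]  K=[0.8393 -0.0432 0.0282; 0.0495 0.6696 -0.0276; -0.1728 0.1185 0.7453]  nu=[2.3425, 2.0496, 2.1784]  x^+=[0.9010, 1.4704, 3.2407]  P^+=[0.0867 -0.0298 -0.0024; -0.0298 0.3288 -0.0269; -0.0024 -0.0269 0.3207]
step 2: x^-=[0.9927, 2.4701, 3.7000]  P^-=[0.2137 -0.0410 -0.0438; -0.0410 0.7755 0.0413; -0.0438 0.0413 0.7079]  S=[0.3190 0.0407 -0.0546; 0.0407 1.2721 0.0223; -0.0546 0.0223 1.1386]  K=[0.6734 -0.0452 0.0213; 0.0268 0.6108 -0.0200; -0.1438 0.0960 0.6058]  nu=[-2.1947, -5.0705, -0.1308]  x^+=[-0.2589, -0.6830, 3.4495]  P^+=[0.0701 -0.0289 -0.0023; -0.0289 0.2994 -0.0220; -0.0023 -0.0220 0.2608]
step 3: x^-=[-0.3703, -0.2907, 4.1472]  P^-=[0.1901 -0.0409 -0.0384; -0.0409 0.7301 0.0362; -0.0384 0.0362 0.6224]  S=[0.2943 0.0357 -0.0483; 0.0357 1.2239 0.0091; -0.0483 0.0091 1.0546]  K=[0.6472 -0.0441 0.0194; 0.0277 0.5970 -0.0162; -0.1407 0.0930 0.5762]  nu=[-1.1633, 3.1211, -0.3465]  x^+=[-1.2677, 1.5460, 4.4015]  P^+=[0.0673 -0.0280 -0.0026; -0.0280 0.2923 -0.0201; -0.0026 -0.0201 0.2481]
step 4: x^-=[-1.6120, 2.5667, 5.4941]  P^-=[0.1863 -0.0399 -0.0380; -0.0399 0.7195 0.0362; -0.0380 0.0362 0.6046]  S=[0.2904 0.0356 -0.0475; 0.0356 1.2132 0.0076; -0.0475 0.0076 1.0367]  K=[0.6426 -0.0436 0.0187; 0.0291 0.5936 -0.0148; -0.1408 0.0927 0.5692]  nu=[0.5900, -5.0420, -3.1605]  x^+=[-1.0721, -0.3623, 3.1449]  P^+=[0.0668 -0.0276 -0.0028; -0.0276 0.2905 -0.0195; -0.0028 -0.0195 0.2451]

P_post[0,1] = -0.0276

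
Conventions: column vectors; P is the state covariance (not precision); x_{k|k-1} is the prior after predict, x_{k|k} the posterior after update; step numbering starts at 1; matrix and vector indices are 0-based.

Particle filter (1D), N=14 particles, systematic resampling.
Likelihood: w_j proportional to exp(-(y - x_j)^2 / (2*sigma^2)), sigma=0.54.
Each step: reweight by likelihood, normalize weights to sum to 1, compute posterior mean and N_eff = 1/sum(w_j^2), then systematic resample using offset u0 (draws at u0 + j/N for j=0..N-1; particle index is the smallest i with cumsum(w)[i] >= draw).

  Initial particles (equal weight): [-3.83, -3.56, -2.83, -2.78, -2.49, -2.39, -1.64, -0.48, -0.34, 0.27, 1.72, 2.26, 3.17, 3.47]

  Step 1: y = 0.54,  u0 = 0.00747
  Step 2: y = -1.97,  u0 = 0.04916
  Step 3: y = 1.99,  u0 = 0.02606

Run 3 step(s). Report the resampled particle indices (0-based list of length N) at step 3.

resampled_idx = [0, 2, 4, 6, 8, 8, 9, 9, 10, 11, 11, 12, 13, 13]

step 1: w=[0.0000, 0.0000, 0.0000, 0.0000, 0.0000, 0.0000, 0.0002, 0.1188, 0.1875, 0.6241, 0.0650, 0.0044, 0.0000, 0.0000]  mean=0.1692  Neff=2.2571  idx=[7, 7, 8, 8, 8, 9, 9, 9, 9, 9, 9, 9, 9, 10]
step 2: w=[0.2870, 0.2870, 0.1357, 0.1357, 0.1357, 0.0024, 0.0024, 0.0024, 0.0024, 0.0024, 0.0024, 0.0024, 0.0024, 0.0000]  mean=-0.4088  Neff=4.5455  idx=[0, 0, 0, 0, 1, 1, 1, 1, 2, 2, 3, 3, 4, 4]
step 3: w=[0.0370, 0.0370, 0.0370, 0.0370, 0.0370, 0.0370, 0.0370, 0.0370, 0.1173, 0.1173, 0.1173, 0.1173, 0.1173, 0.1173]  mean=-0.3815  Neff=10.6960  idx=[0, 2, 4, 6, 8, 8, 9, 9, 10, 11, 11, 12, 13, 13]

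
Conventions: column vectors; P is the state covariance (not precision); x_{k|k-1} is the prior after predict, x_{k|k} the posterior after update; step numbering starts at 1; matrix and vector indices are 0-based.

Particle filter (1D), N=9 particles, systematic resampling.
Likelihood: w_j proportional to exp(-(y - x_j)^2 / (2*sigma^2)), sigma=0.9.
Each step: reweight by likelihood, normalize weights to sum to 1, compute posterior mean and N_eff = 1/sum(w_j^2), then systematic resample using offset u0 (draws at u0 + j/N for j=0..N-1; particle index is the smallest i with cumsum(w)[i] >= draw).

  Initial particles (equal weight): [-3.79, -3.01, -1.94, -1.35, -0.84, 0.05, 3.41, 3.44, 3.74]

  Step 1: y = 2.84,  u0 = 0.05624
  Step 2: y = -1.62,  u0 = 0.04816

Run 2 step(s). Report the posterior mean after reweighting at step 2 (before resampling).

post_mean = 3.4373

step 1: w=[0.0000, 0.0000, 0.0000, 0.0000, 0.0001, 0.0037, 0.3663, 0.3584, 0.2715]  mean=3.4975  Neff=2.9730  idx=[6, 6, 6, 7, 7, 7, 7, 8, 8]
step 2: w=[0.1525, 0.1525, 0.1525, 0.1265, 0.1265, 0.1265, 0.1265, 0.0184, 0.0184]  mean=3.4373  Neff=7.4411  idx=[0, 1, 1, 2, 3, 4, 5, 5, 6]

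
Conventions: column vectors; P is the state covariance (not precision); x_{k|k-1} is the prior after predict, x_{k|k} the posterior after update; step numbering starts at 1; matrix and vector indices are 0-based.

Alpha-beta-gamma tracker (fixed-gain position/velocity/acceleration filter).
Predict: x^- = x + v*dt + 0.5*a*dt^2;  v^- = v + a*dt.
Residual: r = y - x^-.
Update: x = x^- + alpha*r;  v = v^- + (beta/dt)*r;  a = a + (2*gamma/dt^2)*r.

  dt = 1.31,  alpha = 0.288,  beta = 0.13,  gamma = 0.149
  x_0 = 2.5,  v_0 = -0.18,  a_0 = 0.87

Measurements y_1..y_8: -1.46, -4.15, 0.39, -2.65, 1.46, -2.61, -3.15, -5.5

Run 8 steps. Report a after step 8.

step 1: x_pred=3.0107  r=-4.4707  x^+=1.7231  v^+=0.5160  a^+=0.0937
step 2: x_pred=2.4795  r=-6.6295  x^+=0.5702  v^+=-0.0191  a^+=-1.0575
step 3: x_pred=-0.3623  r=0.7523  x^+=-0.1456  v^+=-1.3299  a^+=-0.9269
step 4: x_pred=-2.6831  r=0.0331  x^+=-2.6736  v^+=-2.5409  a^+=-0.9212
step 5: x_pred=-6.7925  r=8.2525  x^+=-4.4158  v^+=-2.9286  a^+=0.5119
step 6: x_pred=-7.8131  r=5.2031  x^+=-6.3146  v^+=-1.7417  a^+=1.4154
step 7: x_pred=-7.3818  r=4.2318  x^+=-6.1630  v^+=0.5324  a^+=2.1502
step 8: x_pred=-3.6206  r=-1.8794  x^+=-4.1619  v^+=3.1627  a^+=1.8239

a_post = 1.8239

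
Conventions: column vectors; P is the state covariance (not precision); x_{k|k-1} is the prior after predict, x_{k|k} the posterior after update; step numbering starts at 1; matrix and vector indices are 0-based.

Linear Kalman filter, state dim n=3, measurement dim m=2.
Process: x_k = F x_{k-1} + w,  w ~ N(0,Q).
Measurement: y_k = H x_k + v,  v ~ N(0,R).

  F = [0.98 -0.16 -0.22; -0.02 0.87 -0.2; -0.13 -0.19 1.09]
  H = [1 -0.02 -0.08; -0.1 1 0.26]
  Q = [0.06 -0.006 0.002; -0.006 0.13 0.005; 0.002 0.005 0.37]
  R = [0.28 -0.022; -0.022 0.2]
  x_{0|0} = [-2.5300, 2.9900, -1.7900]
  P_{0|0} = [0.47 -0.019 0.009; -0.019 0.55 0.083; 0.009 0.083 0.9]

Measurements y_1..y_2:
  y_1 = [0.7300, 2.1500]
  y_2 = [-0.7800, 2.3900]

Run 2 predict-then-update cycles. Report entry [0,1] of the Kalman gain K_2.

K[0,1] = -0.0198

step 1: x^-=[-2.5640, 3.0099, -2.1903]  P^-=[0.5769 -0.0834 -0.2550; -0.0834 0.5543 -0.1969; -0.2550 -0.1969 1.4292]  S=[0.9098 -0.2556; -0.2556 0.7843]  K=[0.6430 -0.0549; 0.1065 0.6869; -0.3631 0.1369]  nu=[3.1790, -0.5468]  x^+=[-0.4900, 2.9727, -3.4195]  P^+=[0.1804 -0.0047 -0.0091; -0.0047 0.2114 -0.2955; -0.0091 -0.2955 1.2691]
step 2: x^-=[-0.2035, 3.2800, -4.2284]  P^-=[0.2847 0.0617 -0.2889; 0.0617 0.4438 -0.5971; -0.2889 -0.5971 2.0133]  S=[0.6196 -0.0660; -0.0660 0.4749]  K=[0.4927 -0.0198; 0.2290 0.6264; -0.7277 -0.1954]  nu=[-0.8491, 0.1891]  x^+=[-0.6256, 3.2039, -3.6474]  P^+=[0.1328 0.0177 -0.0740; 0.0177 0.2439 -0.4688; -0.0740 -0.4688 1.6858]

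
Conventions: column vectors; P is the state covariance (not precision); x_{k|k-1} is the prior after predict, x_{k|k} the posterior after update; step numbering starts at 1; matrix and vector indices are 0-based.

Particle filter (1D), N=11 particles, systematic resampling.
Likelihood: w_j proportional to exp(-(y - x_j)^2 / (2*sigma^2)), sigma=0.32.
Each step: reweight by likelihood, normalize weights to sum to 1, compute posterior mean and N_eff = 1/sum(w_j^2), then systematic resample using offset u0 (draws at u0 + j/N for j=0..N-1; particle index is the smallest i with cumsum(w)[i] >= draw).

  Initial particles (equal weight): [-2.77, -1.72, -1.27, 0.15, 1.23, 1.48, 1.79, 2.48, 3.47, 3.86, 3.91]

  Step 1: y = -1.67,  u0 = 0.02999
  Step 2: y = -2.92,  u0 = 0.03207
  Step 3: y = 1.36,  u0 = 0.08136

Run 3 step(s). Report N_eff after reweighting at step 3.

N_eff = 11.0000

step 1: w=[0.0019, 0.6820, 0.3161, 0.0000, 0.0000, 0.0000, 0.0000, 0.0000, 0.0000, 0.0000, 0.0000]  mean=-1.5797  Neff=1.7696  idx=[1, 1, 1, 1, 1, 1, 1, 1, 2, 2, 2]
step 2: w=[0.1249, 0.1249, 0.1249, 0.1249, 0.1249, 0.1249, 0.1249, 0.1249, 0.0002, 0.0002, 0.0002]  mean=-1.7197  Neff=8.0114  idx=[0, 0, 1, 2, 3, 3, 4, 5, 6, 6, 7]
step 3: w=[0.0909, 0.0909, 0.0909, 0.0909, 0.0909, 0.0909, 0.0909, 0.0909, 0.0909, 0.0909, 0.0909]  mean=-1.7200  Neff=11.0000  idx=[0, 1, 2, 3, 4, 5, 6, 7, 8, 9, 10]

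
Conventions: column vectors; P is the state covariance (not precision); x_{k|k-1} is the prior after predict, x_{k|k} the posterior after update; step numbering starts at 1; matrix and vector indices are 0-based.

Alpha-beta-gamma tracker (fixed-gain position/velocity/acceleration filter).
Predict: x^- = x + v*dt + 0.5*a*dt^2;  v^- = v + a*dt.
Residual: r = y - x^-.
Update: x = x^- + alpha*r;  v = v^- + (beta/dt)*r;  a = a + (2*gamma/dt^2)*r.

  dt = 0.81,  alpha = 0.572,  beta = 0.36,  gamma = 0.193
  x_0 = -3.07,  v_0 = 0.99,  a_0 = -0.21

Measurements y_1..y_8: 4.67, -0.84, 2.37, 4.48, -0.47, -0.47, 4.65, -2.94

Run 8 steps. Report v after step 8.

step 1: x_pred=-2.3370  r=7.0070  x^+=1.6710  v^+=3.9341  a^+=3.9124
step 2: x_pred=6.1411  r=-6.9811  x^+=2.1479  v^+=4.0004  a^+=-0.1948
step 3: x_pred=5.3244  r=-2.9544  x^+=3.6345  v^+=2.5296  a^+=-1.9329
step 4: x_pred=5.0494  r=-0.5694  x^+=4.7237  v^+=0.7109  a^+=-2.2679
step 5: x_pred=4.5556  r=-5.0256  x^+=1.6809  v^+=-3.3596  a^+=-5.2245
step 6: x_pred=-2.7543  r=2.2843  x^+=-1.4477  v^+=-6.5763  a^+=-3.8806
step 7: x_pred=-8.0475  r=12.6975  x^+=-0.7845  v^+=-4.0763  a^+=3.5896
step 8: x_pred=-2.9087  r=-0.0313  x^+=-2.9266  v^+=-1.1826  a^+=3.5712

v_post = -1.1826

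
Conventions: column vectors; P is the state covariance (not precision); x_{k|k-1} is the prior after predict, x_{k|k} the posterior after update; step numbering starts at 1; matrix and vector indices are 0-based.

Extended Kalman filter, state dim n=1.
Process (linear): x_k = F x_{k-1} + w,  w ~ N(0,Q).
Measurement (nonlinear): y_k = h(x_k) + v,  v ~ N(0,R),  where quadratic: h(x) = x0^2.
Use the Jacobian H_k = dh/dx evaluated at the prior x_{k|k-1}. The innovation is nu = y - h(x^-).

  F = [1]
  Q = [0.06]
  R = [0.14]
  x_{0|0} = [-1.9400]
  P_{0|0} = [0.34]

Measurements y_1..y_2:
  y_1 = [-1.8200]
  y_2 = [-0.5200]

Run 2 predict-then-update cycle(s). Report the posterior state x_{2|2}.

x_post = [-0.2623]

step 1: x^-=[-1.9400]  P^-=[0.4000]  H_jac=[-3.8800]  S=[6.1618]  K=[-0.2519]  nu=[-5.5836]  x^+=[-0.5336]  P^+=[0.0091]
step 2: x^-=[-0.5336]  P^-=[0.0691]  H_jac=[-1.0672]  S=[0.2187]  K=[-0.3372]  nu=[-0.8048]  x^+=[-0.2623]  P^+=[0.0442]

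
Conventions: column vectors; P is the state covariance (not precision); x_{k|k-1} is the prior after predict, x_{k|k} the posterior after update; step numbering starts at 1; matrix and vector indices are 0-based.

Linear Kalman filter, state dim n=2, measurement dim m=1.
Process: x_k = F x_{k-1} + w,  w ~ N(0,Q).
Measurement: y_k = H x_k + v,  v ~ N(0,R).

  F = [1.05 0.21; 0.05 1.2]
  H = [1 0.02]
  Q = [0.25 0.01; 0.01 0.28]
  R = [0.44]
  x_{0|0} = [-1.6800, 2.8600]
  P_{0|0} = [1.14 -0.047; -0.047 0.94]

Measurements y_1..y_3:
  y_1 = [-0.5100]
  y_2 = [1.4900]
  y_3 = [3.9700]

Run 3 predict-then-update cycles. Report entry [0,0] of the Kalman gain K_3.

step 1: x^-=[-1.1634, 3.3480]  P^-=[1.5276 0.2470; 0.2470 1.6308]  S=[1.9781]  K=[0.7747; 0.1414]  nu=[0.5864]  x^+=[-0.7091, 3.4309]  P^+=[0.3403 0.0304; 0.0304 1.5913]
step 2: x^-=[-0.0240, 4.0816]  P^-=[0.7087 0.4675; 0.4675 2.5759]  S=[1.1685]  K=[0.6146; 0.4442]  nu=[1.4324]  x^+=[0.8563, 4.7178]  P^+=[0.2674 0.1485; 0.1485 2.3454]
step 3: x^-=[1.8898, 5.7042]  P^-=[0.7138 0.8038; 0.8038 3.6759]  S=[1.1874]  K=[0.6147; 0.7388]  nu=[1.9661]  x^+=[3.0983, 7.1569]  P^+=[0.2652 0.2645; 0.2645 3.0277]

K[0,0] = 0.6147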